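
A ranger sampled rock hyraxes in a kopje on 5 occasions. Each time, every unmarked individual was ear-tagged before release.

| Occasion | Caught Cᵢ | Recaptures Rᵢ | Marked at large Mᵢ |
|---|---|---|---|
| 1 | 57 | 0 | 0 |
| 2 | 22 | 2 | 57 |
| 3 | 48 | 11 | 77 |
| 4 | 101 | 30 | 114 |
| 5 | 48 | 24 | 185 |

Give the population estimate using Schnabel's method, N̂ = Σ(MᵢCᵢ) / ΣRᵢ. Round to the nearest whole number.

N ≈ 378

Σ MᵢCᵢ = 0·57 + 57·22 + 77·48 + 114·101 + 185·48 = 0 + 1254 + 3696 + 11514 + 8880 = 25344
Σ Rᵢ = 0 + 2 + 11 + 30 + 24 = 67
N̂ = 25344 / 67 ≈ 378.3 → 378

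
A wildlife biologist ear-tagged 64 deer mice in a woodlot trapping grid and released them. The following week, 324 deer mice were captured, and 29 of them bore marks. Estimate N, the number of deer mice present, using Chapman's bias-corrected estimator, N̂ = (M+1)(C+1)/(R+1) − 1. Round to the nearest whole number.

N ≈ 703

N̂ = (64+1)(324+1)/(29+1) − 1 = 65·325/30 − 1
= 21125/30 − 1 ≈ 704.2 − 1 ≈ 703.2 → 703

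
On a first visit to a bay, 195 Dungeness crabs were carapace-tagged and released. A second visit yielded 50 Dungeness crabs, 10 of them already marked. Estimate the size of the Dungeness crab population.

Lincoln-Petersen assumes M/N = R/C, so N = M·C / R.
N = (195 × 50) / 10 = 9750 / 10 = 975

N = 975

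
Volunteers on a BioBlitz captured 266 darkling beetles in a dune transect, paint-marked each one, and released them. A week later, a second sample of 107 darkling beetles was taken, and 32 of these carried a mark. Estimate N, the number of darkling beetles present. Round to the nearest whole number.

N ≈ 889

N = (266 × 107) / 32 = 28462 / 32 ≈ 889.4 → 889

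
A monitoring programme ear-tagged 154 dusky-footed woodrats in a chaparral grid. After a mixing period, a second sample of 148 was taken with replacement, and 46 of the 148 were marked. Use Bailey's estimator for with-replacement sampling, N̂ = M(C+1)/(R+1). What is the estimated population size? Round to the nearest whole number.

N̂ = 154·(148+1)/(46+1) = 154·149/47 = 22946/47 ≈ 488.2 → 488

N ≈ 488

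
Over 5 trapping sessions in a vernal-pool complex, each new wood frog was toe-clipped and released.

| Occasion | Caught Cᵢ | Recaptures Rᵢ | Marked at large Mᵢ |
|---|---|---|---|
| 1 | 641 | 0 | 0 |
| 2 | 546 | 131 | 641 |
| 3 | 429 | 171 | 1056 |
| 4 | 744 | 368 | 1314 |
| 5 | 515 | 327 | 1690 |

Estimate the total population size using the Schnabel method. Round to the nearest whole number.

N ≈ 2659

Σ MᵢCᵢ = 0·641 + 641·546 + 1056·429 + 1314·744 + 1690·515 = 0 + 349986 + 453024 + 977616 + 870350 = 2650976
Σ Rᵢ = 0 + 131 + 171 + 368 + 327 = 997
N̂ = 2650976 / 997 ≈ 2659.0 → 2659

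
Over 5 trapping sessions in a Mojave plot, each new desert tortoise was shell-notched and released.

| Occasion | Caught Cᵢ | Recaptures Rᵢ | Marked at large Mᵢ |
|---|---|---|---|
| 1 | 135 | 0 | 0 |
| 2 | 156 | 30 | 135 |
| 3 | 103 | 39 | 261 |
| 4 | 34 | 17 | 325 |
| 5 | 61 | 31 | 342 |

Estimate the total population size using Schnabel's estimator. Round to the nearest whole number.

Σ MᵢCᵢ = 0·135 + 135·156 + 261·103 + 325·34 + 342·61 = 0 + 21060 + 26883 + 11050 + 20862 = 79855
Σ Rᵢ = 0 + 30 + 39 + 17 + 31 = 117
N̂ = 79855 / 117 ≈ 682.5 → 683

N ≈ 683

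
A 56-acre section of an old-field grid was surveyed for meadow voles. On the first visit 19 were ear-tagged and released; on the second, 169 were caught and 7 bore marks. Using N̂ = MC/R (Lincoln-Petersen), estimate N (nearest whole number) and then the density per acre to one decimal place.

density ≈ 8.2 meadow voles per acre

N̂ = 19·169/7 = 3211/7 ≈ 458.7 → 459
Density = N̂ / area = 459 / 56 ≈ 8.20 → 8.2 per acre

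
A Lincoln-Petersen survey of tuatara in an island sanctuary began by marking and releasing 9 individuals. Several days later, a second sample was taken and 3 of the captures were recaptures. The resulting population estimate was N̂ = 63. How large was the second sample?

From N = M·C/R: C = N·R / M = 63·3 / 9 = 189 / 9 = 21.

C = 21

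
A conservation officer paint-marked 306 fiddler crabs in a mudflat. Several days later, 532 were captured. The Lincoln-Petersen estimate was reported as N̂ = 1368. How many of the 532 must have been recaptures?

R = 119

From N = M·C/R: R = M·C / N = 306·532 / 1368 = 162792 / 1368 = 119.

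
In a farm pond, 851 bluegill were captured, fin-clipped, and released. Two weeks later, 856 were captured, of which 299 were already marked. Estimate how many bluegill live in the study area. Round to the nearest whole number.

N ≈ 2436

N = (851 × 856) / 299 = 728456 / 299 ≈ 2436.3 → 2436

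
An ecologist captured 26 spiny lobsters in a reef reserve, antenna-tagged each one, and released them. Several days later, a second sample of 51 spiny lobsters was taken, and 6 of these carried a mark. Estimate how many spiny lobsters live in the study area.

N = 221

N = (26 × 51) / 6 = 1326 / 6 = 221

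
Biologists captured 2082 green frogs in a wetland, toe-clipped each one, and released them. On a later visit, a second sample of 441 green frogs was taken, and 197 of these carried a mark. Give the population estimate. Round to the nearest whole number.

Lincoln-Petersen assumes M/N = R/C, so N = M·C / R.
N = (2082 × 441) / 197 = 918162 / 197 ≈ 4660.7 → 4661

N ≈ 4661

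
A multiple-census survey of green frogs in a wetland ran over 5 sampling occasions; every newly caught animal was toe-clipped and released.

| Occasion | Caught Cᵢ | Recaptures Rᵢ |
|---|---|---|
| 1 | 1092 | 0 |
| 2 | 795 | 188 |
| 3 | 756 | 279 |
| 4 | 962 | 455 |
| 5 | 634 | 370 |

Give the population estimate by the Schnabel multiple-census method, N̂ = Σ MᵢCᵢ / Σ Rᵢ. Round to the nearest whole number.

N ≈ 4603

Marked at large before each occasion: Mᵢ = Σⱼ<ᵢ (Cⱼ − Rⱼ) → M1=0, M2=1092, M3=1699, M4=2176, M5=2683
Σ MᵢCᵢ = 0·1092 + 1092·795 + 1699·756 + 2176·962 + 2683·634 = 0 + 868140 + 1284444 + 2093312 + 1701022 = 5946918
Σ Rᵢ = 0 + 188 + 279 + 455 + 370 = 1292
N̂ = 5946918 / 1292 ≈ 4602.9 → 4603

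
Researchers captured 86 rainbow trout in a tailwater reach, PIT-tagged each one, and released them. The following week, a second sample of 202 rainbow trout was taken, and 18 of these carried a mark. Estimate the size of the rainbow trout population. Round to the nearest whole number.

N ≈ 965

N = (86 × 202) / 18 = 17372 / 18 ≈ 965.1 → 965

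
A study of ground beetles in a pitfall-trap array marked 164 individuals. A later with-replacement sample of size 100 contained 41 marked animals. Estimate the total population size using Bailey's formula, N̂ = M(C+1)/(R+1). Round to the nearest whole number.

N ≈ 394

N̂ = 164·(100+1)/(41+1) = 164·101/42 = 16564/42 ≈ 394.4 → 394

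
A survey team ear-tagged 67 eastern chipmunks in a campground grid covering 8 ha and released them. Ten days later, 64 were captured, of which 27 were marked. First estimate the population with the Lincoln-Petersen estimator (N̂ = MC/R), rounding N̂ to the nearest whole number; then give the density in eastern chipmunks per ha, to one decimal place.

N̂ = 67·64/27 = 4288/27 ≈ 158.8 → 159
Density = N̂ / area = 159 / 8 ≈ 19.88 → 19.9 per ha

density ≈ 19.9 eastern chipmunks per ha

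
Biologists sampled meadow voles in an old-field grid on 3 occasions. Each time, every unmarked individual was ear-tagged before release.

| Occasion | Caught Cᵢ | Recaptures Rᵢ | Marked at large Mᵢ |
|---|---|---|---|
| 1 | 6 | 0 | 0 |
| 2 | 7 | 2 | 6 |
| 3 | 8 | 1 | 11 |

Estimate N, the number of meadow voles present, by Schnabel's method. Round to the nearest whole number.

Σ MᵢCᵢ = 0·6 + 6·7 + 11·8 = 0 + 42 + 88 = 130
Σ Rᵢ = 0 + 2 + 1 = 3
N̂ = 130 / 3 ≈ 43.3 → 43

N ≈ 43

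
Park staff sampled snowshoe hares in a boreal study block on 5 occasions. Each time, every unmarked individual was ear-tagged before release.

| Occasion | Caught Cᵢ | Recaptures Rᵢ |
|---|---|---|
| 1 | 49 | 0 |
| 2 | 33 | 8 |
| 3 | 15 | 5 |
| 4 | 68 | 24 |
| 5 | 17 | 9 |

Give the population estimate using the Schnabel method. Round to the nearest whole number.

Marked at large before each occasion: Mᵢ = Σⱼ<ᵢ (Cⱼ − Rⱼ) → M1=0, M2=49, M3=74, M4=84, M5=128
Σ MᵢCᵢ = 0·49 + 49·33 + 74·15 + 84·68 + 128·17 = 0 + 1617 + 1110 + 5712 + 2176 = 10615
Σ Rᵢ = 0 + 8 + 5 + 24 + 9 = 46
N̂ = 10615 / 46 ≈ 230.8 → 231

N ≈ 231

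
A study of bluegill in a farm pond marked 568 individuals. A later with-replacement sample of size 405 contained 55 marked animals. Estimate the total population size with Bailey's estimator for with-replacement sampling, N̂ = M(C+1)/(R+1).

N̂ = 568·(405+1)/(55+1) = 568·406/56 = 230608/56 = 4118

N = 4118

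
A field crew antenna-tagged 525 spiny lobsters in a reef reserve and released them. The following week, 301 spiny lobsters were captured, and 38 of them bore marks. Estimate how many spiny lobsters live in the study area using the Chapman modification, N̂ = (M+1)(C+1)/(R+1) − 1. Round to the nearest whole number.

N ≈ 4072

N̂ = (525+1)(301+1)/(38+1) − 1 = 526·302/39 − 1
= 158852/39 − 1 ≈ 4073.1 − 1 ≈ 4072.1 → 4072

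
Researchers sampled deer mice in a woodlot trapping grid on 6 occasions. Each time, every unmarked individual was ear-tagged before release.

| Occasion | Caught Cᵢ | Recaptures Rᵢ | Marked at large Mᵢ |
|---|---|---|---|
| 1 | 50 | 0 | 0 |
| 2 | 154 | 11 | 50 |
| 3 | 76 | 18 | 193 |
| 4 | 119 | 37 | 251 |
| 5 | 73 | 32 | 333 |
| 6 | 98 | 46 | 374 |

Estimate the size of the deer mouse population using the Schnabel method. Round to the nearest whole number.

N ≈ 786

Σ MᵢCᵢ = 0·50 + 50·154 + 193·76 + 251·119 + 333·73 + 374·98 = 0 + 7700 + 14668 + 29869 + 24309 + 36652 = 113198
Σ Rᵢ = 0 + 11 + 18 + 37 + 32 + 46 = 144
N̂ = 113198 / 144 ≈ 786.1 → 786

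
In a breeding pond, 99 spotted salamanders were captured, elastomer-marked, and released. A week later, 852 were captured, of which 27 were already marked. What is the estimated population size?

If marked individuals mix randomly, R/C ≈ M/N, giving N ≈ M·C/R.
N = (99 × 852) / 27 = 84348 / 27 = 3124

N = 3124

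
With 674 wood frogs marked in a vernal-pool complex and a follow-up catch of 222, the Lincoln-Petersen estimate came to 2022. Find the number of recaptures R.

From N = M·C/R: R = M·C / N = 674·222 / 2022 = 149628 / 2022 = 74.

R = 74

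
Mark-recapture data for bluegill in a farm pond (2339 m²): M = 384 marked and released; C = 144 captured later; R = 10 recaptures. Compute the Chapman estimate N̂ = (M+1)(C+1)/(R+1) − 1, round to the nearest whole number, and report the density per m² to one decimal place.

N̂ = 385·145/11 − 1 = 55825/11 − 1 = 5074
Density = N̂ / area = 5074 / 2339 ≈ 2.17 → 2.2 per m²

density ≈ 2.2 bluegill per m²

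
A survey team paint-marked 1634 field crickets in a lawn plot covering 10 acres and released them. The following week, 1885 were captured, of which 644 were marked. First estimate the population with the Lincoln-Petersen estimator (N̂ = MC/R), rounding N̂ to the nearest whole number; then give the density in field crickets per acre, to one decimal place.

N̂ = 1634·1885/644 = 3080090/644 ≈ 4782.7 → 4783
Density = N̂ / area = 4783 / 10 ≈ 478.30 → 478.3 per acre

density ≈ 478.3 field crickets per acre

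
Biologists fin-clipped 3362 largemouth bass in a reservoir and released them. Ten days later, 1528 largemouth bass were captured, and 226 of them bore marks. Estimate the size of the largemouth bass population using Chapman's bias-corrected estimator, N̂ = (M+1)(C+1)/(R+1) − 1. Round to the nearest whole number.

N̂ = (3362+1)(1528+1)/(226+1) − 1 = 3363·1529/227 − 1
= 5142027/227 − 1 ≈ 22652.1 − 1 ≈ 22651.1 → 22651

N ≈ 22,651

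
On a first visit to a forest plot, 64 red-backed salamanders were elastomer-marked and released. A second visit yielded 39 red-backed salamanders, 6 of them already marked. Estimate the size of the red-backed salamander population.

Lincoln-Petersen assumes M/N = R/C, so N = M·C / R.
N = (64 × 39) / 6 = 2496 / 6 = 416

N = 416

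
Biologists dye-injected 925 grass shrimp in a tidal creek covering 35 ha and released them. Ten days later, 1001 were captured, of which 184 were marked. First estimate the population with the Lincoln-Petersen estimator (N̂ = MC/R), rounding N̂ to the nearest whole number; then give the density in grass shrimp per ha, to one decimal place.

N̂ = 925·1001/184 = 925925/184 ≈ 5032.2 → 5032
Density = N̂ / area = 5032 / 35 ≈ 143.77 → 143.8 per ha

density ≈ 143.8 grass shrimp per ha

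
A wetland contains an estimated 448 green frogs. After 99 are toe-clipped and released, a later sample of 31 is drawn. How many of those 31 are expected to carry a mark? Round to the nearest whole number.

expected recaptures ≈ 7

Expected recaptures E[R] = M·C / N.
E[R] = 99 × 31 / 448 = 3069 / 448 ≈ 6.9 → 7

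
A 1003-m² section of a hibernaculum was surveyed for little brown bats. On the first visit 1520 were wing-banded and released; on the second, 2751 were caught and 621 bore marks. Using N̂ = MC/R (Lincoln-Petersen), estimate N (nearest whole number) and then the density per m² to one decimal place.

N̂ = 1520·2751/621 = 4181520/621 ≈ 6733.5 → 6734
Density = N̂ / area = 6734 / 1003 ≈ 6.71 → 6.7 per m²

density ≈ 6.7 little brown bats per m²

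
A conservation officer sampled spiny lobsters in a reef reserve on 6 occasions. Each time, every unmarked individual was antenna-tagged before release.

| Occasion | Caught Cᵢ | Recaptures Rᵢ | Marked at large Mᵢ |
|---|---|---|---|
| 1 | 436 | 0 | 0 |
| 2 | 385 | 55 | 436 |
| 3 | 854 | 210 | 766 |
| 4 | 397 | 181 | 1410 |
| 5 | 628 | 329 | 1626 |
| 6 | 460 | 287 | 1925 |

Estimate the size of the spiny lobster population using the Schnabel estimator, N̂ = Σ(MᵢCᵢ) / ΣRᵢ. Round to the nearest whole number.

N ≈ 3096

Σ MᵢCᵢ = 0·436 + 436·385 + 766·854 + 1410·397 + 1626·628 + 1925·460 = 0 + 167860 + 654164 + 559770 + 1021128 + 885500 = 3288422
Σ Rᵢ = 0 + 55 + 210 + 181 + 329 + 287 = 1062
N̂ = 3288422 / 1062 ≈ 3096.4 → 3096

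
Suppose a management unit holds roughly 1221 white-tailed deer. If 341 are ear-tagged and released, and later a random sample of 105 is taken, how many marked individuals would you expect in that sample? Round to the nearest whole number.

expected recaptures ≈ 29

Expected recaptures E[R] = M·C / N.
E[R] = 341 × 105 / 1221 = 35805 / 1221 ≈ 29.3 → 29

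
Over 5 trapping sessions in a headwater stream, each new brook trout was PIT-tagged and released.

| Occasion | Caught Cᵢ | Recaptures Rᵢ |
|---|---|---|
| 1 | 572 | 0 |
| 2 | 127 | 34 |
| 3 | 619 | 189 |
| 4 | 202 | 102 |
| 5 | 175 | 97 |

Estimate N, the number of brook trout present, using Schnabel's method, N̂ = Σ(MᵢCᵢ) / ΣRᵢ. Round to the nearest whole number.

N ≈ 2167

Marked at large before each occasion: Mᵢ = Σⱼ<ᵢ (Cⱼ − Rⱼ) → M1=0, M2=572, M3=665, M4=1095, M5=1195
Σ MᵢCᵢ = 0·572 + 572·127 + 665·619 + 1095·202 + 1195·175 = 0 + 72644 + 411635 + 221190 + 209125 = 914594
Σ Rᵢ = 0 + 34 + 189 + 102 + 97 = 422
N̂ = 914594 / 422 ≈ 2167.3 → 2167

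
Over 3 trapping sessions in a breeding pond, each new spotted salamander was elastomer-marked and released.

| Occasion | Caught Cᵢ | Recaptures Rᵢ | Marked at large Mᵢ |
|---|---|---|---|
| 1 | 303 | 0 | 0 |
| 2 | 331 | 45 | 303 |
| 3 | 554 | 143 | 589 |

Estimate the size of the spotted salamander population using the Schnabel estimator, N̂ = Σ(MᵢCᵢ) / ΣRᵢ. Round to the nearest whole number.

N ≈ 2269

Σ MᵢCᵢ = 0·303 + 303·331 + 589·554 = 0 + 100293 + 326306 = 426599
Σ Rᵢ = 0 + 45 + 143 = 188
N̂ = 426599 / 188 ≈ 2269.1 → 2269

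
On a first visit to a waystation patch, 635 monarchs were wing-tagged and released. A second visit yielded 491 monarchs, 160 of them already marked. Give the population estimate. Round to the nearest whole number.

N ≈ 1949

N = (635 × 491) / 160 = 311785 / 160 ≈ 1948.7 → 1949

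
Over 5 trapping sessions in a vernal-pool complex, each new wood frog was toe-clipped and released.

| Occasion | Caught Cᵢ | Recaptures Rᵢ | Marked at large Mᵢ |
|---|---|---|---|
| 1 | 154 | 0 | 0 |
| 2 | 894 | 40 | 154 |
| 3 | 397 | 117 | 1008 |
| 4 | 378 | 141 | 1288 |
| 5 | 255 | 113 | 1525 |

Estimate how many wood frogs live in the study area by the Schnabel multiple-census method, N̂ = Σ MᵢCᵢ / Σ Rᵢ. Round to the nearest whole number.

N ≈ 3439

Σ MᵢCᵢ = 0·154 + 154·894 + 1008·397 + 1288·378 + 1525·255 = 0 + 137676 + 400176 + 486864 + 388875 = 1413591
Σ Rᵢ = 0 + 40 + 117 + 141 + 113 = 411
N̂ = 1413591 / 411 ≈ 3439.4 → 3439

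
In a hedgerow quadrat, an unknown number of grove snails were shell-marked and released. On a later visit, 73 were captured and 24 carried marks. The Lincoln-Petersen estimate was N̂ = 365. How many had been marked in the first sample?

M = 120

From N = M·C/R: M = N·R / C = 365·24 / 73 = 8760 / 73 = 120.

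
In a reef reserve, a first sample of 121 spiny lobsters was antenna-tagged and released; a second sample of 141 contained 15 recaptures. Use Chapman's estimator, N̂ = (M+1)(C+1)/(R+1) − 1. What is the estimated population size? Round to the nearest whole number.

N̂ = (121+1)(141+1)/(15+1) − 1 = 122·142/16 − 1
= 17324/16 − 1 ≈ 1082.8 − 1 ≈ 1081.8 → 1082

N ≈ 1082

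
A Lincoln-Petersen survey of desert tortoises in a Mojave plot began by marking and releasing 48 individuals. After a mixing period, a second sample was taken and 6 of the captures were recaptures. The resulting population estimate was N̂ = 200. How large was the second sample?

C = 25

From N = M·C/R: C = N·R / M = 200·6 / 48 = 1200 / 48 = 25.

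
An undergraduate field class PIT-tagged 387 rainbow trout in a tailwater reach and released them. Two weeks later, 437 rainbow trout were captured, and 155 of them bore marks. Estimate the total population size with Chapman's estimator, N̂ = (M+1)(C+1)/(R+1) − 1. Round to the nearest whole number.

N̂ = (387+1)(437+1)/(155+1) − 1 = 388·438/156 − 1
= 169944/156 − 1 ≈ 1089.4 − 1 ≈ 1088.4 → 1088

N ≈ 1088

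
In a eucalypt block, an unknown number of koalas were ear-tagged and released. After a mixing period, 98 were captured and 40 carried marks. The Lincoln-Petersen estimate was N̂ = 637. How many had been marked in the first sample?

M = 260

From N = M·C/R: M = N·R / C = 637·40 / 98 = 25480 / 98 = 260.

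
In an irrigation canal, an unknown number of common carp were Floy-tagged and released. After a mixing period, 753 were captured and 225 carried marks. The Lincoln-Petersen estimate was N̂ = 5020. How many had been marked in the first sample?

From N = M·C/R: M = N·R / C = 5020·225 / 753 = 1129500 / 753 = 1500.

M = 1500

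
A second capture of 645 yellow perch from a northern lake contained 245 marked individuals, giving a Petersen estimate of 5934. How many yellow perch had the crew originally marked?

M = 2254

From N = M·C/R: M = N·R / C = 5934·245 / 645 = 1453830 / 645 = 2254.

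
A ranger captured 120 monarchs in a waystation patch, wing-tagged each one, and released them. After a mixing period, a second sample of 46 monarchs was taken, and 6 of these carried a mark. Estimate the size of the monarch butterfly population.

Lincoln-Petersen assumes M/N = R/C, so N = M·C / R.
N = (120 × 46) / 6 = 5520 / 6 = 920

N = 920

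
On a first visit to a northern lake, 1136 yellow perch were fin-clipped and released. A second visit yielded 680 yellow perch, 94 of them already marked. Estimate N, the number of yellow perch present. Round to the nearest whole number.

N = (1136 × 680) / 94 = 772480 / 94 ≈ 8217.9 → 8218

N ≈ 8218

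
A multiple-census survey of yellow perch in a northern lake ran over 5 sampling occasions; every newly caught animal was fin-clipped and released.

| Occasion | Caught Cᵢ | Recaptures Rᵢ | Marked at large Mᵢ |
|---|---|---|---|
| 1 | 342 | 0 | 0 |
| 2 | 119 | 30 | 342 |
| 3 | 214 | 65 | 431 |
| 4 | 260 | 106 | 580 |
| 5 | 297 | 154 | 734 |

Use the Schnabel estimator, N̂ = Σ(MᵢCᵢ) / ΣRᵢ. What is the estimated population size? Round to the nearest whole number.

N ≈ 1413

Σ MᵢCᵢ = 0·342 + 342·119 + 431·214 + 580·260 + 734·297 = 0 + 40698 + 92234 + 150800 + 217998 = 501730
Σ Rᵢ = 0 + 30 + 65 + 106 + 154 = 355
N̂ = 501730 / 355 ≈ 1413.3 → 1413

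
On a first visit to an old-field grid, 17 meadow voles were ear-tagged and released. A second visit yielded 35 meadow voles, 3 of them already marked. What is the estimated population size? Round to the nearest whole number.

If marked individuals mix randomly, R/C ≈ M/N, giving N ≈ M·C/R.
N = (17 × 35) / 3 = 595 / 3 ≈ 198.3 → 198

N ≈ 198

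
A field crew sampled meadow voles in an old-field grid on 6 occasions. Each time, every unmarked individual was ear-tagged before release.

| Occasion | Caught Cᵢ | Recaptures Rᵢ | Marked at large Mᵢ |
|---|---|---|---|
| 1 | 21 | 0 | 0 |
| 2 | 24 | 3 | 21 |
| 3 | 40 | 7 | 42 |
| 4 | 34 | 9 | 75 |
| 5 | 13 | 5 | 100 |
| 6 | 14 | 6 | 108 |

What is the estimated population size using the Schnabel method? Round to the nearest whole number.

N ≈ 252

Σ MᵢCᵢ = 0·21 + 21·24 + 42·40 + 75·34 + 100·13 + 108·14 = 0 + 504 + 1680 + 2550 + 1300 + 1512 = 7546
Σ Rᵢ = 0 + 3 + 7 + 9 + 5 + 6 = 30
N̂ = 7546 / 30 ≈ 251.5 → 252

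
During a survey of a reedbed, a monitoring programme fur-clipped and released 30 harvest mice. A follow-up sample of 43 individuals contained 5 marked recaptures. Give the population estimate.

N = (30 × 43) / 5 = 1290 / 5 = 258

N = 258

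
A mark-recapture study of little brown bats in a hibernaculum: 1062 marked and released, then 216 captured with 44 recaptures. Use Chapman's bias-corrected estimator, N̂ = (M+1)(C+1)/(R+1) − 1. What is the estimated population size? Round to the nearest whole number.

N̂ = (1062+1)(216+1)/(44+1) − 1 = 1063·217/45 − 1
= 230671/45 − 1 ≈ 5126.0 − 1 ≈ 5125.0 → 5125

N ≈ 5125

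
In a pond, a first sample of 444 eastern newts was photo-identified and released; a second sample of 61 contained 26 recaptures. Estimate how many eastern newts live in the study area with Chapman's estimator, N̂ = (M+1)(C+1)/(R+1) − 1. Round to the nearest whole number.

N̂ = (444+1)(61+1)/(26+1) − 1 = 445·62/27 − 1
= 27590/27 − 1 ≈ 1021.9 − 1 ≈ 1020.9 → 1021

N ≈ 1021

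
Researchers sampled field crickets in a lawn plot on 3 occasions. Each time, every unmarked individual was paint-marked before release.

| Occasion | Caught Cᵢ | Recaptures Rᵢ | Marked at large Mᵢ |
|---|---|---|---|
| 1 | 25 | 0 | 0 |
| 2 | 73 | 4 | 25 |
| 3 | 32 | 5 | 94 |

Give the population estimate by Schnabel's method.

N = 537

Σ MᵢCᵢ = 0·25 + 25·73 + 94·32 = 0 + 1825 + 3008 = 4833
Σ Rᵢ = 0 + 4 + 5 = 9
N̂ = 4833 / 9 = 537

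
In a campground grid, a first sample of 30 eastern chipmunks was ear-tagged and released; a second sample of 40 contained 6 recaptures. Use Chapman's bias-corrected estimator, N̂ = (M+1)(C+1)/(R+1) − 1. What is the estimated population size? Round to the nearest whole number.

N ≈ 181

N̂ = (30+1)(40+1)/(6+1) − 1 = 31·41/7 − 1
= 1271/7 − 1 ≈ 181.6 − 1 ≈ 180.6 → 181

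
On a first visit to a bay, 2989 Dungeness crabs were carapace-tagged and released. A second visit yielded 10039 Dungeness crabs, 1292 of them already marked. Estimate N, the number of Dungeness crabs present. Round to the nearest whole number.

If marked individuals mix randomly, R/C ≈ M/N, giving N ≈ M·C/R.
N = (2989 × 10039) / 1292 = 30006571 / 1292 ≈ 23224.9 → 23225

N ≈ 23,225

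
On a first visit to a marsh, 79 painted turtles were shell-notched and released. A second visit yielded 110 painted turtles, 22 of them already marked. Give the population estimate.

The marked fraction in the recapture sample should equal the marked fraction in the population: 22/110 = 79/N.
N = (79 × 110) / 22 = 8690 / 22 = 395

N = 395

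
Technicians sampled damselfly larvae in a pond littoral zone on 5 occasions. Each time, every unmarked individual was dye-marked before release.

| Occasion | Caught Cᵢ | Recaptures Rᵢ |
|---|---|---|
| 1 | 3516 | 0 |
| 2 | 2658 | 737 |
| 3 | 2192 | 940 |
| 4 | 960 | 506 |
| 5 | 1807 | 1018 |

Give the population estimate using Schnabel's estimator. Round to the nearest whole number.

N ≈ 12,681

Marked at large before each occasion: Mᵢ = Σⱼ<ᵢ (Cⱼ − Rⱼ) → M1=0, M2=3516, M3=5437, M4=6689, M5=7143
Σ MᵢCᵢ = 0·3516 + 3516·2658 + 5437·2192 + 6689·960 + 7143·1807 = 0 + 9345528 + 11917904 + 6421440 + 12907401 = 40592273
Σ Rᵢ = 0 + 737 + 940 + 506 + 1018 = 3201
N̂ = 40592273 / 3201 ≈ 12681.1 → 12681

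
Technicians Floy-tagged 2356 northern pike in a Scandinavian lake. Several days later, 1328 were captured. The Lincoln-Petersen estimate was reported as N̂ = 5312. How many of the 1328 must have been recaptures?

From N = M·C/R: R = M·C / N = 2356·1328 / 5312 = 3128768 / 5312 = 589.

R = 589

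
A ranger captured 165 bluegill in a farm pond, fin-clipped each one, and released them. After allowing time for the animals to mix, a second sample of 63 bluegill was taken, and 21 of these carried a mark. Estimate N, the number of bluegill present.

Lincoln-Petersen assumes M/N = R/C, so N = M·C / R.
N = (165 × 63) / 21 = 10395 / 21 = 495

N = 495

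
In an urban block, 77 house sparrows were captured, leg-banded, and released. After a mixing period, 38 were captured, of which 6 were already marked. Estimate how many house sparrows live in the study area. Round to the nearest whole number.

The marked fraction in the recapture sample should equal the marked fraction in the population: 6/38 = 77/N.
N = (77 × 38) / 6 = 2926 / 6 ≈ 487.7 → 488

N ≈ 488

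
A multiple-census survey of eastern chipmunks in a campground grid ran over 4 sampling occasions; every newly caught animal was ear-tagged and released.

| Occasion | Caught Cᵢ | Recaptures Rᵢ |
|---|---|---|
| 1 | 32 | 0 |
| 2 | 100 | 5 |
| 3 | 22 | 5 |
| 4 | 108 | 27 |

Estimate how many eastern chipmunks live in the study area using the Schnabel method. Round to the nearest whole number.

N ≈ 582

Marked at large before each occasion: Mᵢ = Σⱼ<ᵢ (Cⱼ − Rⱼ) → M1=0, M2=32, M3=127, M4=144
Σ MᵢCᵢ = 0·32 + 32·100 + 127·22 + 144·108 = 0 + 3200 + 2794 + 15552 = 21546
Σ Rᵢ = 0 + 5 + 5 + 27 = 37
N̂ = 21546 / 37 ≈ 582.3 → 582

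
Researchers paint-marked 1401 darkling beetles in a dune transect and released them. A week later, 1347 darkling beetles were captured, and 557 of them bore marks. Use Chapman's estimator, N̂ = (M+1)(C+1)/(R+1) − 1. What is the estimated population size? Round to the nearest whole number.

N ≈ 3386

N̂ = (1401+1)(1347+1)/(557+1) − 1 = 1402·1348/558 − 1
= 1889896/558 − 1 ≈ 3386.9 − 1 ≈ 3385.9 → 3386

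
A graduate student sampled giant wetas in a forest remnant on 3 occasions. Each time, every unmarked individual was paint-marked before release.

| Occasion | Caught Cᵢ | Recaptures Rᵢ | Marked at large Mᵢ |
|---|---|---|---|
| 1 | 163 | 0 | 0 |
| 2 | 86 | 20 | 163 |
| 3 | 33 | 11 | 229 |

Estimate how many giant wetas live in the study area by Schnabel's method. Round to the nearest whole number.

N ≈ 696

Σ MᵢCᵢ = 0·163 + 163·86 + 229·33 = 0 + 14018 + 7557 = 21575
Σ Rᵢ = 0 + 20 + 11 = 31
N̂ = 21575 / 31 ≈ 696.0 → 696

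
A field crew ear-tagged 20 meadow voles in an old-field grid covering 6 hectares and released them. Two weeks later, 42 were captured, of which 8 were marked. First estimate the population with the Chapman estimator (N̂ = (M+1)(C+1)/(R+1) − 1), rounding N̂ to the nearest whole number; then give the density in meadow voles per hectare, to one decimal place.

N̂ = 21·43/9 − 1 = 903/9 − 1 ≈ 99.3 → 99
Density = N̂ / area = 99 / 6 ≈ 16.50 → 16.5 per hectare

density ≈ 16.5 meadow voles per hectare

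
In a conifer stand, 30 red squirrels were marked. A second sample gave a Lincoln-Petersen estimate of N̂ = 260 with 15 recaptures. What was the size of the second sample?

C = 130

From N = M·C/R: C = N·R / M = 260·15 / 30 = 3900 / 30 = 130.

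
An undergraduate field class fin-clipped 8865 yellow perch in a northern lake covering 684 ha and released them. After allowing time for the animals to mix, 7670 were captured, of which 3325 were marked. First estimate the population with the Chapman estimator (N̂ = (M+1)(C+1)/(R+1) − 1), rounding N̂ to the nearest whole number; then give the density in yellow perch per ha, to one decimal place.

density ≈ 29.9 yellow perch per ha

N̂ = 8866·7671/3326 − 1 = 68011086/3326 − 1 ≈ 20447.3 → 20447
Density = N̂ / area = 20447 / 684 ≈ 29.89 → 29.9 per ha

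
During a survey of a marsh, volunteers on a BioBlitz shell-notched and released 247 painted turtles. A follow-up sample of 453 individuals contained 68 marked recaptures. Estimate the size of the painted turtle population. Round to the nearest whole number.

N = (247 × 453) / 68 = 111891 / 68 ≈ 1645.46 → 1645

N ≈ 1645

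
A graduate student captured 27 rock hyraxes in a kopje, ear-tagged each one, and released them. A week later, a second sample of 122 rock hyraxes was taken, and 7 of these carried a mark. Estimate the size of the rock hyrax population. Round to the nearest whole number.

If marked individuals mix randomly, R/C ≈ M/N, giving N ≈ M·C/R.
N = (27 × 122) / 7 = 3294 / 7 ≈ 470.6 → 471

N ≈ 471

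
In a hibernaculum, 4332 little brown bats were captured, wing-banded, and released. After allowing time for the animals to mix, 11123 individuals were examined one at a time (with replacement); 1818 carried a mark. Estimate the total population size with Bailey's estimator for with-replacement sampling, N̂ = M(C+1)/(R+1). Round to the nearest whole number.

N̂ = 4332·(11123+1)/(1818+1) = 4332·11124/1819 = 48189168/1819 ≈ 26492.1 → 26492

N ≈ 26,492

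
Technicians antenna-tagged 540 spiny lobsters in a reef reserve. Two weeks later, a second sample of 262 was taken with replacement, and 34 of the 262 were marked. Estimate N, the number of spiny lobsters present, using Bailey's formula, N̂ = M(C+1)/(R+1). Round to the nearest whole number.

N ≈ 4058

N̂ = 540·(262+1)/(34+1) = 540·263/35 = 142020/35 ≈ 4057.7 → 4058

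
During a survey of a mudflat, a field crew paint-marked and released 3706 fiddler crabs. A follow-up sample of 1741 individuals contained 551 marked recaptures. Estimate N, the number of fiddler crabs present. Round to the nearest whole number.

N ≈ 11,710

N = (3706 × 1741) / 551 = 6452146 / 551 ≈ 11709.9 → 11710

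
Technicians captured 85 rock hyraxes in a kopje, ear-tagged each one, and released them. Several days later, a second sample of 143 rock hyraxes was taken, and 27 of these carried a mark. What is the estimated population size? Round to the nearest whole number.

N ≈ 450

N = (85 × 143) / 27 = 12155 / 27 ≈ 450.2 → 450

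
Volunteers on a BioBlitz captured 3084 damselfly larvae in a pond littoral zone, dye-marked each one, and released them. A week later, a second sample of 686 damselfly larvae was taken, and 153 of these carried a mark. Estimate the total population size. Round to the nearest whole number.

N ≈ 13,828

Lincoln-Petersen assumes M/N = R/C, so N = M·C / R.
N = (3084 × 686) / 153 = 2115624 / 153 ≈ 13827.6 → 13828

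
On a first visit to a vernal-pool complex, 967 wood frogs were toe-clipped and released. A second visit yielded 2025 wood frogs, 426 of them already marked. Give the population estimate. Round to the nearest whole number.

N ≈ 4597

If marked individuals mix randomly, R/C ≈ M/N, giving N ≈ M·C/R.
N = (967 × 2025) / 426 = 1958175 / 426 ≈ 4596.7 → 4597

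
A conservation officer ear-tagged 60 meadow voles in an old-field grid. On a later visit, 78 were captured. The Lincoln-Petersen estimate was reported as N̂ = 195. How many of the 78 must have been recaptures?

From N = M·C/R: R = M·C / N = 60·78 / 195 = 4680 / 195 = 24.

R = 24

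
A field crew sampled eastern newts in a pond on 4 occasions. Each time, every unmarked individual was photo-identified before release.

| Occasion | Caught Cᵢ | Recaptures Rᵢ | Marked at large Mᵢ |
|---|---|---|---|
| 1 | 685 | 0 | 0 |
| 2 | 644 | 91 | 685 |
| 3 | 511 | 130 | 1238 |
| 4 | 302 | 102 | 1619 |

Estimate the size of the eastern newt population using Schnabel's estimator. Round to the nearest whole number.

Σ MᵢCᵢ = 0·685 + 685·644 + 1238·511 + 1619·302 = 0 + 441140 + 632618 + 488938 = 1562696
Σ Rᵢ = 0 + 91 + 130 + 102 = 323
N̂ = 1562696 / 323 ≈ 4838.1 → 4838

N ≈ 4838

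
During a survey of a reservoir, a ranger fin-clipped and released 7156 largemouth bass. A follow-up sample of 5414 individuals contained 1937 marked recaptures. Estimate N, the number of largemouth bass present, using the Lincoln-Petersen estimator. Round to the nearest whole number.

Lincoln-Petersen assumes M/N = R/C, so N = M·C / R.
N = (7156 × 5414) / 1937 = 38742584 / 1937 ≈ 20001.3 → 20001

N ≈ 20,001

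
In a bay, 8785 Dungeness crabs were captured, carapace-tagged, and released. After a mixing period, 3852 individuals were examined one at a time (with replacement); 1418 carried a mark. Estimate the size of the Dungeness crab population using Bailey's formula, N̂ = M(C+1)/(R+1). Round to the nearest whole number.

N̂ = 8785·(3852+1)/(1418+1) = 8785·3853/1419 = 33848605/1419 ≈ 23853.8 → 23854

N ≈ 23,854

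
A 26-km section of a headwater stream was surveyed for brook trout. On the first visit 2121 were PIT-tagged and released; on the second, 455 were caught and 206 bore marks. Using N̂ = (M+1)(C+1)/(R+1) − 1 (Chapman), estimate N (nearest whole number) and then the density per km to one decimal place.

N̂ = 2122·456/207 − 1 = 967632/207 − 1 ≈ 4673.6 → 4674
Density = N̂ / area = 4674 / 26 ≈ 179.77 → 179.8 per km

density ≈ 179.8 brook trout per km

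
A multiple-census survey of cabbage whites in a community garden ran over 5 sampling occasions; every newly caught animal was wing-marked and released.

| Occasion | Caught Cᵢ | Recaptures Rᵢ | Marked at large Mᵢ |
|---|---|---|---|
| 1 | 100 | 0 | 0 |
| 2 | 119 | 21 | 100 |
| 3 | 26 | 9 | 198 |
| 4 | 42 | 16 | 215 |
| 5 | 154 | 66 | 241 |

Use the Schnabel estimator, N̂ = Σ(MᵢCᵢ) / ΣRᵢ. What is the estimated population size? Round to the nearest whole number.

N ≈ 564

Σ MᵢCᵢ = 0·100 + 100·119 + 198·26 + 215·42 + 241·154 = 0 + 11900 + 5148 + 9030 + 37114 = 63192
Σ Rᵢ = 0 + 21 + 9 + 16 + 66 = 112
N̂ = 63192 / 112 ≈ 564.2 → 564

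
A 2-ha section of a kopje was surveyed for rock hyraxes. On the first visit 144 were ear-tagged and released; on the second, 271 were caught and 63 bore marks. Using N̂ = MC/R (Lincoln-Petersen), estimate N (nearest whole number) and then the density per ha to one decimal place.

N̂ = 144·271/63 = 39024/63 ≈ 619.4 → 619
Density = N̂ / area = 619 / 2 ≈ 309.50 → 309.5 per ha

density ≈ 309.5 rock hyraxes per ha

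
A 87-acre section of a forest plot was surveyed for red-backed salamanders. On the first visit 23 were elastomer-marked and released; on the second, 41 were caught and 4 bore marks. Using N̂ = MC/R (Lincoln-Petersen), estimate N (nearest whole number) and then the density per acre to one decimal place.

density ≈ 2.7 red-backed salamanders per acre

N̂ = 23·41/4 = 943/4 ≈ 235.8 → 236
Density = N̂ / area = 236 / 87 ≈ 2.71 → 2.7 per acre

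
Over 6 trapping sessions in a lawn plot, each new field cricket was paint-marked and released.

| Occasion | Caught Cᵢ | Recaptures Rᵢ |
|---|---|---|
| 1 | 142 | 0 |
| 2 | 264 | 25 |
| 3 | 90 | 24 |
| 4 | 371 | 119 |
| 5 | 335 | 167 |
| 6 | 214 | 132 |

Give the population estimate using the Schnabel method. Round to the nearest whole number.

Marked at large before each occasion: Mᵢ = Σⱼ<ᵢ (Cⱼ − Rⱼ) → M1=0, M2=142, M3=381, M4=447, M5=699, M6=867
Σ MᵢCᵢ = 0·142 + 142·264 + 381·90 + 447·371 + 699·335 + 867·214 = 0 + 37488 + 34290 + 165837 + 234165 + 185538 = 657318
Σ Rᵢ = 0 + 25 + 24 + 119 + 167 + 132 = 467
N̂ = 657318 / 467 ≈ 1407.5 → 1408

N ≈ 1408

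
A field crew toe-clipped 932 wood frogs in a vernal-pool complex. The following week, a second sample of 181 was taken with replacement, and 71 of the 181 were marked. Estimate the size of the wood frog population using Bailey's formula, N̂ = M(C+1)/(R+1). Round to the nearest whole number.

N ≈ 2356

N̂ = 932·(181+1)/(71+1) = 932·182/72 = 169624/72 ≈ 2355.9 → 2356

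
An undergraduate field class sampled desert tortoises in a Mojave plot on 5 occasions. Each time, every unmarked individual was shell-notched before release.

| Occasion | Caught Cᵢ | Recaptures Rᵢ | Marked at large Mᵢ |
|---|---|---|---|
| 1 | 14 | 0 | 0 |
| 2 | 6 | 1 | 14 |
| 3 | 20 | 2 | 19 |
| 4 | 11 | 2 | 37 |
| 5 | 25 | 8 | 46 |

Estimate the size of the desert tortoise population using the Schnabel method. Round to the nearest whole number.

N ≈ 155

Σ MᵢCᵢ = 0·14 + 14·6 + 19·20 + 37·11 + 46·25 = 0 + 84 + 380 + 407 + 1150 = 2021
Σ Rᵢ = 0 + 1 + 2 + 2 + 8 = 13
N̂ = 2021 / 13 ≈ 155.46 → 155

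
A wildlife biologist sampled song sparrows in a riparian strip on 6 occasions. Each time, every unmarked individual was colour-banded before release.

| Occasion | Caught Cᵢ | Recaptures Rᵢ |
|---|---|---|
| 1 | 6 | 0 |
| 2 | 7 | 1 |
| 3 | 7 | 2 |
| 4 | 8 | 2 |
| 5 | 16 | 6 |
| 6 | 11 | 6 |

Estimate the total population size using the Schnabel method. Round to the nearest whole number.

Marked at large before each occasion: Mᵢ = Σⱼ<ᵢ (Cⱼ − Rⱼ) → M1=0, M2=6, M3=12, M4=17, M5=23, M6=33
Σ MᵢCᵢ = 0·6 + 6·7 + 12·7 + 17·8 + 23·16 + 33·11 = 0 + 42 + 84 + 136 + 368 + 363 = 993
Σ Rᵢ = 0 + 1 + 2 + 2 + 6 + 6 = 17
N̂ = 993 / 17 ≈ 58.4 → 58

N ≈ 58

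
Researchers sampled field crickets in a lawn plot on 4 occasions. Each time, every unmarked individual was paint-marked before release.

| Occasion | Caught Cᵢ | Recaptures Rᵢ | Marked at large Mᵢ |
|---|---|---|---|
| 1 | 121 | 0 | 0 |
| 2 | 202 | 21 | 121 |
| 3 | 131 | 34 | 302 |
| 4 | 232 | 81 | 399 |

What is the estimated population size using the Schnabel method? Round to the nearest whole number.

Σ MᵢCᵢ = 0·121 + 121·202 + 302·131 + 399·232 = 0 + 24442 + 39562 + 92568 = 156572
Σ Rᵢ = 0 + 21 + 34 + 81 = 136
N̂ = 156572 / 136 ≈ 1151.3 → 1151

N ≈ 1151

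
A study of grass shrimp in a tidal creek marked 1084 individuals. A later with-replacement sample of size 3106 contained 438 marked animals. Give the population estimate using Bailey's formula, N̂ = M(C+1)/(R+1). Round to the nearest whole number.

N̂ = 1084·(3106+1)/(438+1) = 1084·3107/439 = 3367988/439 ≈ 7672.0 → 7672

N ≈ 7672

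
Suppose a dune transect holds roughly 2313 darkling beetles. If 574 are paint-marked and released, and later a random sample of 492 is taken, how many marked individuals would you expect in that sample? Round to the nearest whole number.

expected recaptures ≈ 122

Expected recaptures E[R] = M·C / N.
E[R] = 574 × 492 / 2313 = 282408 / 2313 ≈ 122.1 → 122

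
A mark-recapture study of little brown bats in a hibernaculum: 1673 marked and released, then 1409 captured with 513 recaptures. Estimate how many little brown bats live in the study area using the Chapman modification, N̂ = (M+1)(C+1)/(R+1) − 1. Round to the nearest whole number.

N ≈ 4591

N̂ = (1673+1)(1409+1)/(513+1) − 1 = 1674·1410/514 − 1
= 2360340/514 − 1 ≈ 4592.1 − 1 ≈ 4591.1 → 4591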